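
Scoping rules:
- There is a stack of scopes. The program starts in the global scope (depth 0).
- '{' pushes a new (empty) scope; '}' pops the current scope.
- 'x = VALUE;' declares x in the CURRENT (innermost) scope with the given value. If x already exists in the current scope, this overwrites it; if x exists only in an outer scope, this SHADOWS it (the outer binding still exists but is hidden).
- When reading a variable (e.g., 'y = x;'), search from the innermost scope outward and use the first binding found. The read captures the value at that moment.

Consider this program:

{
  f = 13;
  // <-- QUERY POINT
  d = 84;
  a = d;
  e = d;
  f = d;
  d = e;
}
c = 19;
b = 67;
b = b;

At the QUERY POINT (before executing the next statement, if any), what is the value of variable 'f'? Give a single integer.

Answer: 13

Derivation:
Step 1: enter scope (depth=1)
Step 2: declare f=13 at depth 1
Visible at query point: f=13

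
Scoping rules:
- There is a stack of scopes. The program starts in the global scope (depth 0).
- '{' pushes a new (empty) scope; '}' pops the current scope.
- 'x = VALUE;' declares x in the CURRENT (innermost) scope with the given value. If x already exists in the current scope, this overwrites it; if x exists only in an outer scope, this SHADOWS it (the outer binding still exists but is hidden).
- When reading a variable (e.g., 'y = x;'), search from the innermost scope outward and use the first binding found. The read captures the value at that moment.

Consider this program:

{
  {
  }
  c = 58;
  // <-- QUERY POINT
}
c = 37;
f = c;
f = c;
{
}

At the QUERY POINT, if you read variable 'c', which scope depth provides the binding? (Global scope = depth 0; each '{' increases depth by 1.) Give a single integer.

Answer: 1

Derivation:
Step 1: enter scope (depth=1)
Step 2: enter scope (depth=2)
Step 3: exit scope (depth=1)
Step 4: declare c=58 at depth 1
Visible at query point: c=58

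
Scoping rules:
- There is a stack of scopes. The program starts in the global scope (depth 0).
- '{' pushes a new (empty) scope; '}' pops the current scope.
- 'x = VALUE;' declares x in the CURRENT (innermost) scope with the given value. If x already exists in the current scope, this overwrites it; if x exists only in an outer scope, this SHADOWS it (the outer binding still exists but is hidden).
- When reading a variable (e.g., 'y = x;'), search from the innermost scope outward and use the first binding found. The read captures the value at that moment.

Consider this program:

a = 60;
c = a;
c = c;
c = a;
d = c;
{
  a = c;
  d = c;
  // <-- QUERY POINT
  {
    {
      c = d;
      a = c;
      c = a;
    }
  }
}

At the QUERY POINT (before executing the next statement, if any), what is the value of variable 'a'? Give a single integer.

Answer: 60

Derivation:
Step 1: declare a=60 at depth 0
Step 2: declare c=(read a)=60 at depth 0
Step 3: declare c=(read c)=60 at depth 0
Step 4: declare c=(read a)=60 at depth 0
Step 5: declare d=(read c)=60 at depth 0
Step 6: enter scope (depth=1)
Step 7: declare a=(read c)=60 at depth 1
Step 8: declare d=(read c)=60 at depth 1
Visible at query point: a=60 c=60 d=60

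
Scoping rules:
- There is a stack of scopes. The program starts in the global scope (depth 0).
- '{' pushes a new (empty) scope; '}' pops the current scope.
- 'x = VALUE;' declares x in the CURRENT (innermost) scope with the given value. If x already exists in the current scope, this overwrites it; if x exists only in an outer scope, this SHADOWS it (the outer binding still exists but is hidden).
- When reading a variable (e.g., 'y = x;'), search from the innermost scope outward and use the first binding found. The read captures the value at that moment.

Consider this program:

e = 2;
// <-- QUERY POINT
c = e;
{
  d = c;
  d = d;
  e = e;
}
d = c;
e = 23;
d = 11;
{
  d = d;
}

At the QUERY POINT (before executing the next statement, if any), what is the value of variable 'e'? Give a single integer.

Step 1: declare e=2 at depth 0
Visible at query point: e=2

Answer: 2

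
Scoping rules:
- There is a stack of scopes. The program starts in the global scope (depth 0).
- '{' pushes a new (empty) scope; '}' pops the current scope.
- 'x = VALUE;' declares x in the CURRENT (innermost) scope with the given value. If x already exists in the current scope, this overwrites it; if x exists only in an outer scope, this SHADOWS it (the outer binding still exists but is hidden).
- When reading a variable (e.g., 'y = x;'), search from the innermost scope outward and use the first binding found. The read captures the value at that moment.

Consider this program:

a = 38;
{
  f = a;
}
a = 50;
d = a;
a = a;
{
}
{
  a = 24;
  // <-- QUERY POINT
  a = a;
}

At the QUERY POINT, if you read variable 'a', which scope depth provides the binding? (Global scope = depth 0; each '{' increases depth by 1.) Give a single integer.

Step 1: declare a=38 at depth 0
Step 2: enter scope (depth=1)
Step 3: declare f=(read a)=38 at depth 1
Step 4: exit scope (depth=0)
Step 5: declare a=50 at depth 0
Step 6: declare d=(read a)=50 at depth 0
Step 7: declare a=(read a)=50 at depth 0
Step 8: enter scope (depth=1)
Step 9: exit scope (depth=0)
Step 10: enter scope (depth=1)
Step 11: declare a=24 at depth 1
Visible at query point: a=24 d=50

Answer: 1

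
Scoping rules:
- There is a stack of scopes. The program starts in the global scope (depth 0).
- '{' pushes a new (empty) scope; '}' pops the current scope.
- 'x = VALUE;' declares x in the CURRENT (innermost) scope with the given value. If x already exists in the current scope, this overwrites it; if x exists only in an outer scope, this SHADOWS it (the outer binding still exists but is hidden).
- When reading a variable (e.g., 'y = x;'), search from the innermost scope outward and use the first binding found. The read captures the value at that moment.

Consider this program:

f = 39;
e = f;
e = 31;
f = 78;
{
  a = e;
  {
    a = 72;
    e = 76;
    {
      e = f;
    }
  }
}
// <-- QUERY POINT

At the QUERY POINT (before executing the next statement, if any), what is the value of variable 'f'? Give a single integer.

Answer: 78

Derivation:
Step 1: declare f=39 at depth 0
Step 2: declare e=(read f)=39 at depth 0
Step 3: declare e=31 at depth 0
Step 4: declare f=78 at depth 0
Step 5: enter scope (depth=1)
Step 6: declare a=(read e)=31 at depth 1
Step 7: enter scope (depth=2)
Step 8: declare a=72 at depth 2
Step 9: declare e=76 at depth 2
Step 10: enter scope (depth=3)
Step 11: declare e=(read f)=78 at depth 3
Step 12: exit scope (depth=2)
Step 13: exit scope (depth=1)
Step 14: exit scope (depth=0)
Visible at query point: e=31 f=78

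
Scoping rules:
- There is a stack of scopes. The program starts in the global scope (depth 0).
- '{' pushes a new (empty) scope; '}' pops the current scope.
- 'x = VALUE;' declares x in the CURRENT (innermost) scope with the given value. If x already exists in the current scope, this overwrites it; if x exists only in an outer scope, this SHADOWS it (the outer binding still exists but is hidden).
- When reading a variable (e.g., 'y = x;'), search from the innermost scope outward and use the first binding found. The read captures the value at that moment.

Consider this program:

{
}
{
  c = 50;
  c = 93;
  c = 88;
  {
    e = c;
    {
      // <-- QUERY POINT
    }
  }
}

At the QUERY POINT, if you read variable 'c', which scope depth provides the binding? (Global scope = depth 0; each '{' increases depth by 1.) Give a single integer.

Answer: 1

Derivation:
Step 1: enter scope (depth=1)
Step 2: exit scope (depth=0)
Step 3: enter scope (depth=1)
Step 4: declare c=50 at depth 1
Step 5: declare c=93 at depth 1
Step 6: declare c=88 at depth 1
Step 7: enter scope (depth=2)
Step 8: declare e=(read c)=88 at depth 2
Step 9: enter scope (depth=3)
Visible at query point: c=88 e=88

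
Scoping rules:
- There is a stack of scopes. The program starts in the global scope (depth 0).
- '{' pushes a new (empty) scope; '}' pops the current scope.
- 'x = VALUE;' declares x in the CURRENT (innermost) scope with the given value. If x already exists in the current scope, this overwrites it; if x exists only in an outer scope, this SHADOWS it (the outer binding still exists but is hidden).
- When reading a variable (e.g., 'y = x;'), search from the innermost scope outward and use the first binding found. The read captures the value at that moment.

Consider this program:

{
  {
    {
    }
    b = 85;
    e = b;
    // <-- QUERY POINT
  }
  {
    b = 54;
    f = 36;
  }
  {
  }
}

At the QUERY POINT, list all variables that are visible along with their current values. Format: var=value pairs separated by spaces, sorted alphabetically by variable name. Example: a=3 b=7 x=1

Answer: b=85 e=85

Derivation:
Step 1: enter scope (depth=1)
Step 2: enter scope (depth=2)
Step 3: enter scope (depth=3)
Step 4: exit scope (depth=2)
Step 5: declare b=85 at depth 2
Step 6: declare e=(read b)=85 at depth 2
Visible at query point: b=85 e=85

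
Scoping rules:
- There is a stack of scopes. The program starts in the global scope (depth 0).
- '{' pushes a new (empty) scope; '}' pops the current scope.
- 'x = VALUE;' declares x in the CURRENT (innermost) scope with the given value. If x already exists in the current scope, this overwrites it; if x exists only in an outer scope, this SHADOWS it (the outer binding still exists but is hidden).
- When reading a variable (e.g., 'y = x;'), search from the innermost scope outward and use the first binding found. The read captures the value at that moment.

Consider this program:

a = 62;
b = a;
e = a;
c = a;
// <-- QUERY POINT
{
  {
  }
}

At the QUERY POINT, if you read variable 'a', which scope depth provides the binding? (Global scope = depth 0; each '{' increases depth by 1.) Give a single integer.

Step 1: declare a=62 at depth 0
Step 2: declare b=(read a)=62 at depth 0
Step 3: declare e=(read a)=62 at depth 0
Step 4: declare c=(read a)=62 at depth 0
Visible at query point: a=62 b=62 c=62 e=62

Answer: 0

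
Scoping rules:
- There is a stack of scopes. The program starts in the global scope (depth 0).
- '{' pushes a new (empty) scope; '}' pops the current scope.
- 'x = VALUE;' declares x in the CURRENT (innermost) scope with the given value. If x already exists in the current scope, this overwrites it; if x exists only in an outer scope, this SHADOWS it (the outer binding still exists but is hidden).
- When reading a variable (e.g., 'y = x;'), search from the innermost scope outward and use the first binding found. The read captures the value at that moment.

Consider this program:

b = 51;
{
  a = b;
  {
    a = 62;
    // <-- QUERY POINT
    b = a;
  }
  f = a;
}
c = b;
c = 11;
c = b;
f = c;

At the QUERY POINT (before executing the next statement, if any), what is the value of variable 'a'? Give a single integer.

Answer: 62

Derivation:
Step 1: declare b=51 at depth 0
Step 2: enter scope (depth=1)
Step 3: declare a=(read b)=51 at depth 1
Step 4: enter scope (depth=2)
Step 5: declare a=62 at depth 2
Visible at query point: a=62 b=51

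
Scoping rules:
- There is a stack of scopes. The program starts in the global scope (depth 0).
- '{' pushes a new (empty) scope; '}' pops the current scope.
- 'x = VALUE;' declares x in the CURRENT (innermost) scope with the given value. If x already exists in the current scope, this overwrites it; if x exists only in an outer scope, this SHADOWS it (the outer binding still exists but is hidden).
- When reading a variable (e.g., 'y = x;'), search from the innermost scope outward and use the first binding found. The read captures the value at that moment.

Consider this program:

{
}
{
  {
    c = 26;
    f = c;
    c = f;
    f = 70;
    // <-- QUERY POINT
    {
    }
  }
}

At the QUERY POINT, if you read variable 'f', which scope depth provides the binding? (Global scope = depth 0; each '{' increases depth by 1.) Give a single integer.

Step 1: enter scope (depth=1)
Step 2: exit scope (depth=0)
Step 3: enter scope (depth=1)
Step 4: enter scope (depth=2)
Step 5: declare c=26 at depth 2
Step 6: declare f=(read c)=26 at depth 2
Step 7: declare c=(read f)=26 at depth 2
Step 8: declare f=70 at depth 2
Visible at query point: c=26 f=70

Answer: 2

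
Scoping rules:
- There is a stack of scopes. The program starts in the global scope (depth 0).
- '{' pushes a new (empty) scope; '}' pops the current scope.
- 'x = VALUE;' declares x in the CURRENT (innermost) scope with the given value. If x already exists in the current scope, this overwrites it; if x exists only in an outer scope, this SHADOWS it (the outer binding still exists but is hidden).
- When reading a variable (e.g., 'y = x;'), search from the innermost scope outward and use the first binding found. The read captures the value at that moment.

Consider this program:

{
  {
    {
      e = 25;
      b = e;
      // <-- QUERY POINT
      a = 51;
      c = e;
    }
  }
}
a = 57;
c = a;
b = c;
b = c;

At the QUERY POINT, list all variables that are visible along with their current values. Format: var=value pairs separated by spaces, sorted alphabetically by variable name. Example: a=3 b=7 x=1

Step 1: enter scope (depth=1)
Step 2: enter scope (depth=2)
Step 3: enter scope (depth=3)
Step 4: declare e=25 at depth 3
Step 5: declare b=(read e)=25 at depth 3
Visible at query point: b=25 e=25

Answer: b=25 e=25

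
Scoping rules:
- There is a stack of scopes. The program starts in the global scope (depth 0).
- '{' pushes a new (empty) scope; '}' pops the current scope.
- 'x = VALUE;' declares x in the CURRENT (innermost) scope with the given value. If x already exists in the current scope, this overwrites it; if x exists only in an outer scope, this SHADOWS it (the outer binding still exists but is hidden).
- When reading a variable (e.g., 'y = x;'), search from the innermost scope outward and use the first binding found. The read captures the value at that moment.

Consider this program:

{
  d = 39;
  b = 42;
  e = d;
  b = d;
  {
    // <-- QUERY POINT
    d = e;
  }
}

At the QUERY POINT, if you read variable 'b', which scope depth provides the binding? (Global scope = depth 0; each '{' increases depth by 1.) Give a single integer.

Step 1: enter scope (depth=1)
Step 2: declare d=39 at depth 1
Step 3: declare b=42 at depth 1
Step 4: declare e=(read d)=39 at depth 1
Step 5: declare b=(read d)=39 at depth 1
Step 6: enter scope (depth=2)
Visible at query point: b=39 d=39 e=39

Answer: 1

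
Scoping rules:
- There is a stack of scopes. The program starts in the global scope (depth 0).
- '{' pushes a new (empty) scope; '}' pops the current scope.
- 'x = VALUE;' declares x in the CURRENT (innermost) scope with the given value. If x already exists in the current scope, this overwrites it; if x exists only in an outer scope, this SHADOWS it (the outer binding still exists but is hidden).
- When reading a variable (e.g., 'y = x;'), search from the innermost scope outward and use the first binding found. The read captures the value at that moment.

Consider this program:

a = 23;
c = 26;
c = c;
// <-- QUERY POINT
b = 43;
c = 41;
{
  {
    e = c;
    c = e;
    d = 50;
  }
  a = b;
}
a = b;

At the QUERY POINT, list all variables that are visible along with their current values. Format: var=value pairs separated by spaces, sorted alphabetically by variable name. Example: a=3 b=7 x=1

Answer: a=23 c=26

Derivation:
Step 1: declare a=23 at depth 0
Step 2: declare c=26 at depth 0
Step 3: declare c=(read c)=26 at depth 0
Visible at query point: a=23 c=26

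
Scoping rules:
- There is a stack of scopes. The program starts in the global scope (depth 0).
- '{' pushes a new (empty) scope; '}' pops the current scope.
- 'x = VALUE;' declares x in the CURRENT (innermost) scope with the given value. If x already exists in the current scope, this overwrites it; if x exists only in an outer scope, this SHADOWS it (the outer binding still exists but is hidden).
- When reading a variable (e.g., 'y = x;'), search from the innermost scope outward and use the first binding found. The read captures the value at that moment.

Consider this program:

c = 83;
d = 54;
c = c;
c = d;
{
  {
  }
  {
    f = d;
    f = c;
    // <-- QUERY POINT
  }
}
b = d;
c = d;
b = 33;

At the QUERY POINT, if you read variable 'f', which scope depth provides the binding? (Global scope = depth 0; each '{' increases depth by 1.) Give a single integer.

Answer: 2

Derivation:
Step 1: declare c=83 at depth 0
Step 2: declare d=54 at depth 0
Step 3: declare c=(read c)=83 at depth 0
Step 4: declare c=(read d)=54 at depth 0
Step 5: enter scope (depth=1)
Step 6: enter scope (depth=2)
Step 7: exit scope (depth=1)
Step 8: enter scope (depth=2)
Step 9: declare f=(read d)=54 at depth 2
Step 10: declare f=(read c)=54 at depth 2
Visible at query point: c=54 d=54 f=54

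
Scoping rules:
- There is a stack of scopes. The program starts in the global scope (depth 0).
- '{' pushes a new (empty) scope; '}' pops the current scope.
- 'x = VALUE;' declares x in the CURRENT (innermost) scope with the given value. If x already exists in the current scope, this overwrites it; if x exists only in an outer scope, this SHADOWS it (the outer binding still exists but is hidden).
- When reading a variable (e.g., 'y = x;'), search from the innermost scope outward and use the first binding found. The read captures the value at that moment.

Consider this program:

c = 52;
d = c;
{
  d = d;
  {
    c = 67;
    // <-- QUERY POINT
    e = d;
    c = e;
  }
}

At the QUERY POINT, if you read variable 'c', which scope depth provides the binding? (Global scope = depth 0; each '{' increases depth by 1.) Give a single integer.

Answer: 2

Derivation:
Step 1: declare c=52 at depth 0
Step 2: declare d=(read c)=52 at depth 0
Step 3: enter scope (depth=1)
Step 4: declare d=(read d)=52 at depth 1
Step 5: enter scope (depth=2)
Step 6: declare c=67 at depth 2
Visible at query point: c=67 d=52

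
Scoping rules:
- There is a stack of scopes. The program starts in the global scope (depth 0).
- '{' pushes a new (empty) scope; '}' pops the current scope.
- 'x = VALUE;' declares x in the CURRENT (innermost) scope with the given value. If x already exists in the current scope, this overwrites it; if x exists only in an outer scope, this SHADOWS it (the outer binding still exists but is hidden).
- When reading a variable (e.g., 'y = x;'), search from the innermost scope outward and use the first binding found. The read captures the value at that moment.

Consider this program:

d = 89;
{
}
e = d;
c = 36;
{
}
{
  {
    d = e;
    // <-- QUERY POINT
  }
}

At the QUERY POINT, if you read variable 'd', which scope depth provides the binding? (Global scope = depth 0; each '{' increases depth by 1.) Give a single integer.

Answer: 2

Derivation:
Step 1: declare d=89 at depth 0
Step 2: enter scope (depth=1)
Step 3: exit scope (depth=0)
Step 4: declare e=(read d)=89 at depth 0
Step 5: declare c=36 at depth 0
Step 6: enter scope (depth=1)
Step 7: exit scope (depth=0)
Step 8: enter scope (depth=1)
Step 9: enter scope (depth=2)
Step 10: declare d=(read e)=89 at depth 2
Visible at query point: c=36 d=89 e=89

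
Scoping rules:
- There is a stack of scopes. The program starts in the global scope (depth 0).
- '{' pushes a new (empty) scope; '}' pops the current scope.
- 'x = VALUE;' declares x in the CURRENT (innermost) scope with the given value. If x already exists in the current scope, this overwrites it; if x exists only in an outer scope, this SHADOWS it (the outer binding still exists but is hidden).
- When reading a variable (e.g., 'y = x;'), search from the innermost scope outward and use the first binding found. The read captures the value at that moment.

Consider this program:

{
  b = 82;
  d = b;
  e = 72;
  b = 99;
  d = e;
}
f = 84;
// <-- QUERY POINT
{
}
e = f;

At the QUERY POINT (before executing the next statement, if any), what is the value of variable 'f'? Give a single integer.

Step 1: enter scope (depth=1)
Step 2: declare b=82 at depth 1
Step 3: declare d=(read b)=82 at depth 1
Step 4: declare e=72 at depth 1
Step 5: declare b=99 at depth 1
Step 6: declare d=(read e)=72 at depth 1
Step 7: exit scope (depth=0)
Step 8: declare f=84 at depth 0
Visible at query point: f=84

Answer: 84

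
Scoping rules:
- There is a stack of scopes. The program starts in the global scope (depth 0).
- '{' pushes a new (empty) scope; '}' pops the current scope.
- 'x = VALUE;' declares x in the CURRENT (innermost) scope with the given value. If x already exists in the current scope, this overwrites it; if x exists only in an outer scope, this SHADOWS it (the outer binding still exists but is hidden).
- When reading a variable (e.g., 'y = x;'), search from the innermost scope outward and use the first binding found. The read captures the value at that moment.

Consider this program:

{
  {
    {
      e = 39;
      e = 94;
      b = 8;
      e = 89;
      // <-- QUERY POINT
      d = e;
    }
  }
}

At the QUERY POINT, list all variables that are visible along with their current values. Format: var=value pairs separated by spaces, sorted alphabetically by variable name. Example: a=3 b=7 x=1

Step 1: enter scope (depth=1)
Step 2: enter scope (depth=2)
Step 3: enter scope (depth=3)
Step 4: declare e=39 at depth 3
Step 5: declare e=94 at depth 3
Step 6: declare b=8 at depth 3
Step 7: declare e=89 at depth 3
Visible at query point: b=8 e=89

Answer: b=8 e=89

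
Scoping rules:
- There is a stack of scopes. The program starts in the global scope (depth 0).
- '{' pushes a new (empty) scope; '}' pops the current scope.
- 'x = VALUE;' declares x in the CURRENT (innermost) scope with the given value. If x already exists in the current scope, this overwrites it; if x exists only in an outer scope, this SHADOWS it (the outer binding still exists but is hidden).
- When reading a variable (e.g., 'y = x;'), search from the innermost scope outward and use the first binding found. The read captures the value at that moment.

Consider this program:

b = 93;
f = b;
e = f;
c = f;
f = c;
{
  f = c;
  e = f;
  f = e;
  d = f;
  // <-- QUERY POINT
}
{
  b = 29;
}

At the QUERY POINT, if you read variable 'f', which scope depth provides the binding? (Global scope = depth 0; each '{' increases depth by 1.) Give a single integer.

Answer: 1

Derivation:
Step 1: declare b=93 at depth 0
Step 2: declare f=(read b)=93 at depth 0
Step 3: declare e=(read f)=93 at depth 0
Step 4: declare c=(read f)=93 at depth 0
Step 5: declare f=(read c)=93 at depth 0
Step 6: enter scope (depth=1)
Step 7: declare f=(read c)=93 at depth 1
Step 8: declare e=(read f)=93 at depth 1
Step 9: declare f=(read e)=93 at depth 1
Step 10: declare d=(read f)=93 at depth 1
Visible at query point: b=93 c=93 d=93 e=93 f=93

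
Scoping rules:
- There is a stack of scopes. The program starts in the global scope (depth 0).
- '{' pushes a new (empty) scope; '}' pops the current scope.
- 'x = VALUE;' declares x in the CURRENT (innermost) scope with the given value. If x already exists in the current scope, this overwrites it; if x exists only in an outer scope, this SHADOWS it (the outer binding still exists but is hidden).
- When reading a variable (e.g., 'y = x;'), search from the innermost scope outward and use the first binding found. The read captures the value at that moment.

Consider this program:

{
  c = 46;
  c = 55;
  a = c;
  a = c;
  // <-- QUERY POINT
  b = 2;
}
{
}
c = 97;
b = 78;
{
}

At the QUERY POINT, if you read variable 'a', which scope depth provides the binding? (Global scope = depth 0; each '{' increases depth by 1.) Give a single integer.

Answer: 1

Derivation:
Step 1: enter scope (depth=1)
Step 2: declare c=46 at depth 1
Step 3: declare c=55 at depth 1
Step 4: declare a=(read c)=55 at depth 1
Step 5: declare a=(read c)=55 at depth 1
Visible at query point: a=55 c=55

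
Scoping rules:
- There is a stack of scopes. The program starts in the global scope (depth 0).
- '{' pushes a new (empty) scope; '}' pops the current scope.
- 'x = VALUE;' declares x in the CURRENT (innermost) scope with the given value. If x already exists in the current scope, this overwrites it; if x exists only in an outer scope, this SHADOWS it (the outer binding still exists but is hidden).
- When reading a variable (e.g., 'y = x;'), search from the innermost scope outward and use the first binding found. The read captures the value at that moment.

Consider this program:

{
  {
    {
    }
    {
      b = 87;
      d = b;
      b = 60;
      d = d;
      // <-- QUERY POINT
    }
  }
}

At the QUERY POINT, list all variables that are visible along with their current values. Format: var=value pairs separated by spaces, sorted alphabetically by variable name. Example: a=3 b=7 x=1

Step 1: enter scope (depth=1)
Step 2: enter scope (depth=2)
Step 3: enter scope (depth=3)
Step 4: exit scope (depth=2)
Step 5: enter scope (depth=3)
Step 6: declare b=87 at depth 3
Step 7: declare d=(read b)=87 at depth 3
Step 8: declare b=60 at depth 3
Step 9: declare d=(read d)=87 at depth 3
Visible at query point: b=60 d=87

Answer: b=60 d=87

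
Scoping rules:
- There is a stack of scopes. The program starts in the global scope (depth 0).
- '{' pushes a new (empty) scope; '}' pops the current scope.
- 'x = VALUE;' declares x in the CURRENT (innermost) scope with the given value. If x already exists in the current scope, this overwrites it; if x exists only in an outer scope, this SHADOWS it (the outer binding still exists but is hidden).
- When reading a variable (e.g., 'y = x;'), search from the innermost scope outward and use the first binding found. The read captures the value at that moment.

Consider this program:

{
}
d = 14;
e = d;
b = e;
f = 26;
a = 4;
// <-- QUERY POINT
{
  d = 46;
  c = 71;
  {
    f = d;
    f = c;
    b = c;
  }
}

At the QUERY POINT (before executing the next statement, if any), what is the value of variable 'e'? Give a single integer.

Answer: 14

Derivation:
Step 1: enter scope (depth=1)
Step 2: exit scope (depth=0)
Step 3: declare d=14 at depth 0
Step 4: declare e=(read d)=14 at depth 0
Step 5: declare b=(read e)=14 at depth 0
Step 6: declare f=26 at depth 0
Step 7: declare a=4 at depth 0
Visible at query point: a=4 b=14 d=14 e=14 f=26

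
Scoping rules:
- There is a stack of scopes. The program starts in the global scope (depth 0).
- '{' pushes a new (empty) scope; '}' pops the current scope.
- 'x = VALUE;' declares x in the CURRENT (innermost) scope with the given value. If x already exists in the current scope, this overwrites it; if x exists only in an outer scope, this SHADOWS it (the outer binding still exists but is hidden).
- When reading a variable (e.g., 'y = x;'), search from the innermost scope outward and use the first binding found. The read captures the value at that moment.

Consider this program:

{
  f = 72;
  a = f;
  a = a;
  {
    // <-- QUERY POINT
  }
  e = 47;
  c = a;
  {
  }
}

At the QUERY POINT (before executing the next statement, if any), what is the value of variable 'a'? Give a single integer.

Step 1: enter scope (depth=1)
Step 2: declare f=72 at depth 1
Step 3: declare a=(read f)=72 at depth 1
Step 4: declare a=(read a)=72 at depth 1
Step 5: enter scope (depth=2)
Visible at query point: a=72 f=72

Answer: 72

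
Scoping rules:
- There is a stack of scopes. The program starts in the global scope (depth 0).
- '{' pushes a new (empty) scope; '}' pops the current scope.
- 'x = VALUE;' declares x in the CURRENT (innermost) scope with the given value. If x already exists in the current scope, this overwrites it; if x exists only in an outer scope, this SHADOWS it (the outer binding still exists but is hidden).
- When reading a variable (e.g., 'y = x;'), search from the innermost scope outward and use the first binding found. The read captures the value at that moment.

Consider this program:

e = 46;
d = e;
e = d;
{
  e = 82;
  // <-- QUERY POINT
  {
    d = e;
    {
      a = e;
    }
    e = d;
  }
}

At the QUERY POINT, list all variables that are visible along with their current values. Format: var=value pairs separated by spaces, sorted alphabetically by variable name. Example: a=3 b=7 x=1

Step 1: declare e=46 at depth 0
Step 2: declare d=(read e)=46 at depth 0
Step 3: declare e=(read d)=46 at depth 0
Step 4: enter scope (depth=1)
Step 5: declare e=82 at depth 1
Visible at query point: d=46 e=82

Answer: d=46 e=82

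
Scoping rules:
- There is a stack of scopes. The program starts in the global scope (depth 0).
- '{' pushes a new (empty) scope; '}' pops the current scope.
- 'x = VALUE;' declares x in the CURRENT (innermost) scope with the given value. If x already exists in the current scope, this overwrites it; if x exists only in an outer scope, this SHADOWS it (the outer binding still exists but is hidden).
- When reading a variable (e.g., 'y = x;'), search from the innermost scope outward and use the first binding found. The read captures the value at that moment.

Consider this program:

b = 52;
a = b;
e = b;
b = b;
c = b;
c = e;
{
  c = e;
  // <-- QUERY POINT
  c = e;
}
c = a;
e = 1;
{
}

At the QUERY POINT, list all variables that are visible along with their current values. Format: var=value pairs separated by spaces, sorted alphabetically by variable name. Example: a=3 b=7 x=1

Step 1: declare b=52 at depth 0
Step 2: declare a=(read b)=52 at depth 0
Step 3: declare e=(read b)=52 at depth 0
Step 4: declare b=(read b)=52 at depth 0
Step 5: declare c=(read b)=52 at depth 0
Step 6: declare c=(read e)=52 at depth 0
Step 7: enter scope (depth=1)
Step 8: declare c=(read e)=52 at depth 1
Visible at query point: a=52 b=52 c=52 e=52

Answer: a=52 b=52 c=52 e=52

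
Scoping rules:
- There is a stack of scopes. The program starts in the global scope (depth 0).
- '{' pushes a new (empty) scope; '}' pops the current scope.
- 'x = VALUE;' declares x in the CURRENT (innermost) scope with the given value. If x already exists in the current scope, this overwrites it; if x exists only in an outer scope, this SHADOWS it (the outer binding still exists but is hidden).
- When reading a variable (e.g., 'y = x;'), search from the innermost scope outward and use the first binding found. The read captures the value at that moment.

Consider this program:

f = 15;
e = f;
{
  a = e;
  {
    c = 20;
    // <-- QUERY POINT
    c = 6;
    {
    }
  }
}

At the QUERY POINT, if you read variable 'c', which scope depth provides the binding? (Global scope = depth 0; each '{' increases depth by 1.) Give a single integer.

Step 1: declare f=15 at depth 0
Step 2: declare e=(read f)=15 at depth 0
Step 3: enter scope (depth=1)
Step 4: declare a=(read e)=15 at depth 1
Step 5: enter scope (depth=2)
Step 6: declare c=20 at depth 2
Visible at query point: a=15 c=20 e=15 f=15

Answer: 2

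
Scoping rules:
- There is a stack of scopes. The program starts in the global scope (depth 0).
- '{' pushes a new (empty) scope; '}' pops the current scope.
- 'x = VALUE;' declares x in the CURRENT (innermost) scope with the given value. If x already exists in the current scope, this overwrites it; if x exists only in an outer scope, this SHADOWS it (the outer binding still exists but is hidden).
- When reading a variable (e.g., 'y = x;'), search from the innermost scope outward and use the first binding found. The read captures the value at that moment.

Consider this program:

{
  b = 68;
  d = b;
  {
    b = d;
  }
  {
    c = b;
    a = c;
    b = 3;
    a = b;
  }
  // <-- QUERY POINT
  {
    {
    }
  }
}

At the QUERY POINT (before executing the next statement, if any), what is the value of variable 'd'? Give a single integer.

Answer: 68

Derivation:
Step 1: enter scope (depth=1)
Step 2: declare b=68 at depth 1
Step 3: declare d=(read b)=68 at depth 1
Step 4: enter scope (depth=2)
Step 5: declare b=(read d)=68 at depth 2
Step 6: exit scope (depth=1)
Step 7: enter scope (depth=2)
Step 8: declare c=(read b)=68 at depth 2
Step 9: declare a=(read c)=68 at depth 2
Step 10: declare b=3 at depth 2
Step 11: declare a=(read b)=3 at depth 2
Step 12: exit scope (depth=1)
Visible at query point: b=68 d=68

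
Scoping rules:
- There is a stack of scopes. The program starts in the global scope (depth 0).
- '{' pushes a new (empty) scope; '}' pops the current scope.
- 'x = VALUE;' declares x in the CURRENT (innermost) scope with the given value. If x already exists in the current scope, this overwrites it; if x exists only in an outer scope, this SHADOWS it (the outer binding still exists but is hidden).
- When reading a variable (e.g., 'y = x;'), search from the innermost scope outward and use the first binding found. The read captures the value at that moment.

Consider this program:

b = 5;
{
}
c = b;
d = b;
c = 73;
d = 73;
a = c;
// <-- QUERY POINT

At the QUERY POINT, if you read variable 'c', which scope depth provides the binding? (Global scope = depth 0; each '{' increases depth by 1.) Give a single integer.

Step 1: declare b=5 at depth 0
Step 2: enter scope (depth=1)
Step 3: exit scope (depth=0)
Step 4: declare c=(read b)=5 at depth 0
Step 5: declare d=(read b)=5 at depth 0
Step 6: declare c=73 at depth 0
Step 7: declare d=73 at depth 0
Step 8: declare a=(read c)=73 at depth 0
Visible at query point: a=73 b=5 c=73 d=73

Answer: 0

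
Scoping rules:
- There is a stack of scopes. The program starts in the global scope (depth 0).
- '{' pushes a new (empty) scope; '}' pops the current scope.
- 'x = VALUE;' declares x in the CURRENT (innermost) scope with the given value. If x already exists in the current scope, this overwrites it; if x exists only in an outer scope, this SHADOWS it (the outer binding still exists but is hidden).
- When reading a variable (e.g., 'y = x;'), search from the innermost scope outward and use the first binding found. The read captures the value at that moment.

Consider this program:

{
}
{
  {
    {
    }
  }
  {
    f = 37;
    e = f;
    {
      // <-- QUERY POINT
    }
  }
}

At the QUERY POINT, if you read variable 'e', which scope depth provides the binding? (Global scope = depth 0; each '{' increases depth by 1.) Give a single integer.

Step 1: enter scope (depth=1)
Step 2: exit scope (depth=0)
Step 3: enter scope (depth=1)
Step 4: enter scope (depth=2)
Step 5: enter scope (depth=3)
Step 6: exit scope (depth=2)
Step 7: exit scope (depth=1)
Step 8: enter scope (depth=2)
Step 9: declare f=37 at depth 2
Step 10: declare e=(read f)=37 at depth 2
Step 11: enter scope (depth=3)
Visible at query point: e=37 f=37

Answer: 2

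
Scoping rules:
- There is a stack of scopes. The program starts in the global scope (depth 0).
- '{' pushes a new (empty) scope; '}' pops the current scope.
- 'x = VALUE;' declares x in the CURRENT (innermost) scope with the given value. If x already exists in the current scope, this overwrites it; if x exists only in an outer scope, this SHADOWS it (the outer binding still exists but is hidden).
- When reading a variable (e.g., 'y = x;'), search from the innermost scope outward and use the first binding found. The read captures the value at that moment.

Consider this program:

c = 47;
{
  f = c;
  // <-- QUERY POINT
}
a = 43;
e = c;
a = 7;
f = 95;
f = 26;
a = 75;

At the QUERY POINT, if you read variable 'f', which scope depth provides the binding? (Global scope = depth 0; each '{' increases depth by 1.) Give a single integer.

Answer: 1

Derivation:
Step 1: declare c=47 at depth 0
Step 2: enter scope (depth=1)
Step 3: declare f=(read c)=47 at depth 1
Visible at query point: c=47 f=47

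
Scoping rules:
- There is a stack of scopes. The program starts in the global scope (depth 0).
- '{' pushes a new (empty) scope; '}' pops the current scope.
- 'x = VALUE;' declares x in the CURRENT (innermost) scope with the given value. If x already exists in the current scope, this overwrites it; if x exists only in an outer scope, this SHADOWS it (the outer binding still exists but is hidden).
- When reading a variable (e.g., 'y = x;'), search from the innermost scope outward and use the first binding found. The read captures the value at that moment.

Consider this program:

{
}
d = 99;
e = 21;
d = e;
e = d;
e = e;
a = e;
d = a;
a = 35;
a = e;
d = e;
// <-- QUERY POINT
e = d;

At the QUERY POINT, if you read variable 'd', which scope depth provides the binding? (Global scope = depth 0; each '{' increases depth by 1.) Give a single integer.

Step 1: enter scope (depth=1)
Step 2: exit scope (depth=0)
Step 3: declare d=99 at depth 0
Step 4: declare e=21 at depth 0
Step 5: declare d=(read e)=21 at depth 0
Step 6: declare e=(read d)=21 at depth 0
Step 7: declare e=(read e)=21 at depth 0
Step 8: declare a=(read e)=21 at depth 0
Step 9: declare d=(read a)=21 at depth 0
Step 10: declare a=35 at depth 0
Step 11: declare a=(read e)=21 at depth 0
Step 12: declare d=(read e)=21 at depth 0
Visible at query point: a=21 d=21 e=21

Answer: 0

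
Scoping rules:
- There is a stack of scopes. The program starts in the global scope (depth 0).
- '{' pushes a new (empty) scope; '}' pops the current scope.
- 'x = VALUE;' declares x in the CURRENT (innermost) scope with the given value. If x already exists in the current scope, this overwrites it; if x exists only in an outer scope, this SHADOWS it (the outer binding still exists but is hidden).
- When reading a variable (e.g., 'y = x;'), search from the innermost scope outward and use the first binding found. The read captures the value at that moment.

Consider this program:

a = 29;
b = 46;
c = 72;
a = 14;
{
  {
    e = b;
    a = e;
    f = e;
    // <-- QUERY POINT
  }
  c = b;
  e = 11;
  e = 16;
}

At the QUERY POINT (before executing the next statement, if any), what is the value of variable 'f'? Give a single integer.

Answer: 46

Derivation:
Step 1: declare a=29 at depth 0
Step 2: declare b=46 at depth 0
Step 3: declare c=72 at depth 0
Step 4: declare a=14 at depth 0
Step 5: enter scope (depth=1)
Step 6: enter scope (depth=2)
Step 7: declare e=(read b)=46 at depth 2
Step 8: declare a=(read e)=46 at depth 2
Step 9: declare f=(read e)=46 at depth 2
Visible at query point: a=46 b=46 c=72 e=46 f=46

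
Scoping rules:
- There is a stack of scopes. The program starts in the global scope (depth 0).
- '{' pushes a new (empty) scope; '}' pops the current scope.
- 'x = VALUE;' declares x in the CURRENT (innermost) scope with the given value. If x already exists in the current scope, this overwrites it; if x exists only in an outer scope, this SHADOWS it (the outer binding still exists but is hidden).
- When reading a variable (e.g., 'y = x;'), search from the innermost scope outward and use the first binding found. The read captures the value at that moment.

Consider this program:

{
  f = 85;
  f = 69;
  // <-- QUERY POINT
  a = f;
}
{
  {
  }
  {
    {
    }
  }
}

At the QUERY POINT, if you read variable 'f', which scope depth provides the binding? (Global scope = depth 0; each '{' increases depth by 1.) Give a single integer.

Step 1: enter scope (depth=1)
Step 2: declare f=85 at depth 1
Step 3: declare f=69 at depth 1
Visible at query point: f=69

Answer: 1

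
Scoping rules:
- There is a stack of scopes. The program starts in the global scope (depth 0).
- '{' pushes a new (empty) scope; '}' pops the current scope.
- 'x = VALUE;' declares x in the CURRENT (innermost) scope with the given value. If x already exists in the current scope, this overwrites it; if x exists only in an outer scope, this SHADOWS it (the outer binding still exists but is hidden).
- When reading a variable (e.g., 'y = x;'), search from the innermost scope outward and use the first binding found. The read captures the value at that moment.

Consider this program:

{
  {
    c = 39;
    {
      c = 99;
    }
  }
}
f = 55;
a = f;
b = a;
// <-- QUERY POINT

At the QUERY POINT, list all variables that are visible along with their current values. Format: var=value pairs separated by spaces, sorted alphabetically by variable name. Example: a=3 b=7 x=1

Step 1: enter scope (depth=1)
Step 2: enter scope (depth=2)
Step 3: declare c=39 at depth 2
Step 4: enter scope (depth=3)
Step 5: declare c=99 at depth 3
Step 6: exit scope (depth=2)
Step 7: exit scope (depth=1)
Step 8: exit scope (depth=0)
Step 9: declare f=55 at depth 0
Step 10: declare a=(read f)=55 at depth 0
Step 11: declare b=(read a)=55 at depth 0
Visible at query point: a=55 b=55 f=55

Answer: a=55 b=55 f=55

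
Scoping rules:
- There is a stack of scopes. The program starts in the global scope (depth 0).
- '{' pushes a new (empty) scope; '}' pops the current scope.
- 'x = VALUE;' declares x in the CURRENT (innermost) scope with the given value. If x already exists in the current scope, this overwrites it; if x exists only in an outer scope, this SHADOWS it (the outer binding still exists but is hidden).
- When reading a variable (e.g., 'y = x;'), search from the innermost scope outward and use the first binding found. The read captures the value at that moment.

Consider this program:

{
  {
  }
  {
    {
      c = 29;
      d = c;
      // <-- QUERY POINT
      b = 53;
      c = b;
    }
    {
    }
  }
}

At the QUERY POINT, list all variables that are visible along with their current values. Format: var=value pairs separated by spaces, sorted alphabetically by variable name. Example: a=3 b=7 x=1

Answer: c=29 d=29

Derivation:
Step 1: enter scope (depth=1)
Step 2: enter scope (depth=2)
Step 3: exit scope (depth=1)
Step 4: enter scope (depth=2)
Step 5: enter scope (depth=3)
Step 6: declare c=29 at depth 3
Step 7: declare d=(read c)=29 at depth 3
Visible at query point: c=29 d=29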